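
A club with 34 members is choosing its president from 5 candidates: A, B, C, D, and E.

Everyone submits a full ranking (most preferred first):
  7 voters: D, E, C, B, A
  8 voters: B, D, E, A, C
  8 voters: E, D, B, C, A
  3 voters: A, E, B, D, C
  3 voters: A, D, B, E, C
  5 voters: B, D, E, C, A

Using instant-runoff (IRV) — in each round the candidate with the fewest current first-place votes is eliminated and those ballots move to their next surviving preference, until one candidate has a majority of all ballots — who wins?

Round 1: A 6, B 13, C 0, D 7, E 8. C eliminated.
Round 2: A 6, B 13, D 7, E 8. A eliminated.
Round 3: B 13, D 10, E 11. D eliminated.
Round 4: B 16, E 18. E has a majority (≥18).

E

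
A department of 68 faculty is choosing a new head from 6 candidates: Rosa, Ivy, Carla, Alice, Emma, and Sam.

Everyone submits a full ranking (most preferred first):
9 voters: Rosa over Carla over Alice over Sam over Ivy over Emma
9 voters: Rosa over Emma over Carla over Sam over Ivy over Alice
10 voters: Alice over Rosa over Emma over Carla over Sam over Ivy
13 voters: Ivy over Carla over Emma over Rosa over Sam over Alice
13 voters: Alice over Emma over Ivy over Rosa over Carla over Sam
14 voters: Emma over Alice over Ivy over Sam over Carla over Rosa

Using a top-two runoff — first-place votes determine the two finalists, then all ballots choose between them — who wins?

Alice

Round 1 first-place votes: Rosa 18, Ivy 13, Carla 0, Alice 23, Emma 14, Sam 0. Alice and Rosa advance.
Runoff: Alice is ranked above Rosa on 37 ballots, Rosa above Alice on 31.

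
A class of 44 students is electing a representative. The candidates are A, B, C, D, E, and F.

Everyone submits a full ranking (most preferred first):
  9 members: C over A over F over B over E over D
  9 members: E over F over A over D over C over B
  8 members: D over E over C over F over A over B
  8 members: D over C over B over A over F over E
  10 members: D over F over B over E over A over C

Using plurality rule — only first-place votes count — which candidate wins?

First-place votes: A 0, B 0, C 9, D 26, E 9, F 0.

D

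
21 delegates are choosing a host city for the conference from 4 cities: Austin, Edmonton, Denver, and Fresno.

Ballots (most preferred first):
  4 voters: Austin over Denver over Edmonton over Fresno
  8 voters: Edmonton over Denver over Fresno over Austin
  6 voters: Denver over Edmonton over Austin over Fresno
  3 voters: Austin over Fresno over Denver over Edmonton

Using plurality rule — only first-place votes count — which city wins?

Edmonton

First-place votes: Austin 7, Edmonton 8, Denver 6, Fresno 0.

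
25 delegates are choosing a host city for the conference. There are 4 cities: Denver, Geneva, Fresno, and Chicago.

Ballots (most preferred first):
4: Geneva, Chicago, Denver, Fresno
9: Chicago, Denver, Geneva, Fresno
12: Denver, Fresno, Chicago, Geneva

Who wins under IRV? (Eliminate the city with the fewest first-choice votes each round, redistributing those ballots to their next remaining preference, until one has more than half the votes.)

Round 1: Denver 12, Geneva 4, Fresno 0, Chicago 9. Fresno eliminated.
Round 2: Denver 12, Geneva 4, Chicago 9. Geneva eliminated.
Round 3: Denver 12, Chicago 13. Chicago has a majority (≥13).

Chicago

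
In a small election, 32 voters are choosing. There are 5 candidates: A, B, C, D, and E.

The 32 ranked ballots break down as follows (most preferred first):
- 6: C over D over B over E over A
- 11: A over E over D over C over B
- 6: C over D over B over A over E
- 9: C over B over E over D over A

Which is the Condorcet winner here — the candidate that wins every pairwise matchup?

C vs A: 21–11
C vs B: 32–0
C vs D: 21–11
C vs E: 21–11
C beats every other candidate.

C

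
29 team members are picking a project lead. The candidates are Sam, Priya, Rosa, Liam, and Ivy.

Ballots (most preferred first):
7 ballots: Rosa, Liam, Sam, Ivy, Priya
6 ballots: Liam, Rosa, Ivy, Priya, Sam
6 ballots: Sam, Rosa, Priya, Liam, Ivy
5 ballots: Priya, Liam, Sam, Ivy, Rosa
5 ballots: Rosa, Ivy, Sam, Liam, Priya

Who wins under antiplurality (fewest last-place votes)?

Liam

Last-place votes: Sam 6, Priya 12, Rosa 5, Liam 0, Ivy 6.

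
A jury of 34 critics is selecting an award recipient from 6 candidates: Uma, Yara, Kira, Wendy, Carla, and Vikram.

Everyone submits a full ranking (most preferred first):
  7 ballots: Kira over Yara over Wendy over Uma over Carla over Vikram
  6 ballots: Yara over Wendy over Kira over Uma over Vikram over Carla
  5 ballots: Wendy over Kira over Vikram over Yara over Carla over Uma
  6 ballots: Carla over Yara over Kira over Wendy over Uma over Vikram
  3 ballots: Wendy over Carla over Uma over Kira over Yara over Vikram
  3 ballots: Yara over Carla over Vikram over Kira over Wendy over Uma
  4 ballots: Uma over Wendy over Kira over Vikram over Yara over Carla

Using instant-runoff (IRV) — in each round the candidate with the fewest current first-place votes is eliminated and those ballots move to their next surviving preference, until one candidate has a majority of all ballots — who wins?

Round 1: Uma 4, Yara 9, Kira 7, Wendy 8, Carla 6, Vikram 0. Vikram eliminated.
Round 2: Uma 4, Yara 9, Kira 7, Wendy 8, Carla 6. Uma eliminated.
Round 3: Yara 9, Kira 7, Wendy 12, Carla 6. Carla eliminated.
Round 4: Yara 15, Kira 7, Wendy 12. Kira eliminated.
Round 5: Yara 22, Wendy 12. Yara has a majority (≥18).

Yara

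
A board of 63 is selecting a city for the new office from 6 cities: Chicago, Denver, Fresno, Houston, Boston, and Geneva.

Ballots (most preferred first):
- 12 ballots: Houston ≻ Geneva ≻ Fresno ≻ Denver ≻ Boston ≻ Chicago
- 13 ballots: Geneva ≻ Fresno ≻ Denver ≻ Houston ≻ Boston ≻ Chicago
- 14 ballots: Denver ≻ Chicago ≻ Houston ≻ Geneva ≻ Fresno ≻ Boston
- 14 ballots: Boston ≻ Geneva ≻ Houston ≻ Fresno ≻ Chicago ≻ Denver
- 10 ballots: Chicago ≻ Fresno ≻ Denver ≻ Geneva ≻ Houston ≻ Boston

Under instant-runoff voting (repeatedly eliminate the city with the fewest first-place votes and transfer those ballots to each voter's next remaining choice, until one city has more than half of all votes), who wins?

Round 1: Chicago 10, Denver 14, Fresno 0, Houston 12, Boston 14, Geneva 13. Fresno eliminated.
Round 2: Chicago 10, Denver 14, Houston 12, Boston 14, Geneva 13. Chicago eliminated.
Round 3: Denver 24, Houston 12, Boston 14, Geneva 13. Houston eliminated.
Round 4: Denver 24, Boston 14, Geneva 25. Boston eliminated.
Round 5: Denver 24, Geneva 39. Geneva has a majority (≥32).

Geneva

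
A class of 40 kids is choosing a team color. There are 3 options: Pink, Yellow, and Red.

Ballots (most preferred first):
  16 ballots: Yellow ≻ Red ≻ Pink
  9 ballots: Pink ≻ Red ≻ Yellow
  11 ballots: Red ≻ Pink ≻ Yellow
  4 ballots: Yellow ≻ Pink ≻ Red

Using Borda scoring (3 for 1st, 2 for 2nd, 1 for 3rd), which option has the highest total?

Red

Pink: 16×1 + 9×3 + 11×2 + 4×2 = 73
Yellow: 16×3 + 9×1 + 11×1 + 4×3 = 80
Red: 16×2 + 9×2 + 11×3 + 4×1 = 87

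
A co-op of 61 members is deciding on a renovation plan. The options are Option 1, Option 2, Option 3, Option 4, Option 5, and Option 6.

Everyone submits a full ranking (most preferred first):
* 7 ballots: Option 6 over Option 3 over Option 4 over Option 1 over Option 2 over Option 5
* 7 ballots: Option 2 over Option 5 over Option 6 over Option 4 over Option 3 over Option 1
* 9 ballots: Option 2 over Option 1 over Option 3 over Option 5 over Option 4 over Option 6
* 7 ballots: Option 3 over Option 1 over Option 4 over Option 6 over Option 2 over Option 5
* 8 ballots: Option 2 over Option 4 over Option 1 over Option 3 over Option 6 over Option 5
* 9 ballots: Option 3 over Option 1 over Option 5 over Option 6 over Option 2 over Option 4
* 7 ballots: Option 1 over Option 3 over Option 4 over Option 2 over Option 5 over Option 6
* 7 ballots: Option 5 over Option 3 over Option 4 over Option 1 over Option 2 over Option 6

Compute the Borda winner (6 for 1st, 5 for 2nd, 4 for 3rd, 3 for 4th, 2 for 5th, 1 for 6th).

Option 3

Option 1: 7×3 + 7×1 + 9×5 + 7×5 + 8×4 + 9×5 + 7×6 + 7×3 = 248
Option 2: 7×2 + 7×6 + 9×6 + 7×2 + 8×6 + 9×2 + 7×3 + 7×2 = 225
Option 3: 7×5 + 7×2 + 9×4 + 7×6 + 8×3 + 9×6 + 7×5 + 7×5 = 275
Option 4: 7×4 + 7×3 + 9×2 + 7×4 + 8×5 + 9×1 + 7×4 + 7×4 = 200
Option 5: 7×1 + 7×5 + 9×3 + 7×1 + 8×1 + 9×4 + 7×2 + 7×6 = 176
Option 6: 7×6 + 7×4 + 9×1 + 7×3 + 8×2 + 9×3 + 7×1 + 7×1 = 157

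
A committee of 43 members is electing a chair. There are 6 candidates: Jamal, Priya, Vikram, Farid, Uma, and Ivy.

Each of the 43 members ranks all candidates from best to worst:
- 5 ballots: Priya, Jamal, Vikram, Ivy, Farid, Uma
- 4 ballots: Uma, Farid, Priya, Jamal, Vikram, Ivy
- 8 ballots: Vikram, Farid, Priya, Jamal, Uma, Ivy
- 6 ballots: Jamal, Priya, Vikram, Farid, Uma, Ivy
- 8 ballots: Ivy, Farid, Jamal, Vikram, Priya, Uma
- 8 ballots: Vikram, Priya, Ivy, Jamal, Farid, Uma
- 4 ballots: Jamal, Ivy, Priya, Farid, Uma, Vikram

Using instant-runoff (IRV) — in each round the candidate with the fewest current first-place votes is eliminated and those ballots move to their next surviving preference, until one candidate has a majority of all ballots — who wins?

Round 1: Jamal 10, Priya 5, Vikram 16, Farid 0, Uma 4, Ivy 8. Farid eliminated.
Round 2: Jamal 10, Priya 5, Vikram 16, Uma 4, Ivy 8. Uma eliminated.
Round 3: Jamal 10, Priya 9, Vikram 16, Ivy 8. Ivy eliminated.
Round 4: Jamal 18, Priya 9, Vikram 16. Priya eliminated.
Round 5: Jamal 27, Vikram 16. Jamal has a majority (≥22).

Jamal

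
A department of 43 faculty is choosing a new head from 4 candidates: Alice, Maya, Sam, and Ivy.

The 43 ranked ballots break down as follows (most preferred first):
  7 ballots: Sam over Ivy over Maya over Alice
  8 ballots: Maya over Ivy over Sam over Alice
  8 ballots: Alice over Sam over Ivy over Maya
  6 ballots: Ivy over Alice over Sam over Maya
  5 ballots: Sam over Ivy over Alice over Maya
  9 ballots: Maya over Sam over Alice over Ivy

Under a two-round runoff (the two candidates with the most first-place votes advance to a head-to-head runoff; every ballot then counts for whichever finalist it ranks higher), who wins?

Sam

Round 1 first-place votes: Alice 8, Maya 17, Sam 12, Ivy 6. Maya and Sam advance.
Runoff: Maya is ranked above Sam on 17 ballots, Sam above Maya on 26.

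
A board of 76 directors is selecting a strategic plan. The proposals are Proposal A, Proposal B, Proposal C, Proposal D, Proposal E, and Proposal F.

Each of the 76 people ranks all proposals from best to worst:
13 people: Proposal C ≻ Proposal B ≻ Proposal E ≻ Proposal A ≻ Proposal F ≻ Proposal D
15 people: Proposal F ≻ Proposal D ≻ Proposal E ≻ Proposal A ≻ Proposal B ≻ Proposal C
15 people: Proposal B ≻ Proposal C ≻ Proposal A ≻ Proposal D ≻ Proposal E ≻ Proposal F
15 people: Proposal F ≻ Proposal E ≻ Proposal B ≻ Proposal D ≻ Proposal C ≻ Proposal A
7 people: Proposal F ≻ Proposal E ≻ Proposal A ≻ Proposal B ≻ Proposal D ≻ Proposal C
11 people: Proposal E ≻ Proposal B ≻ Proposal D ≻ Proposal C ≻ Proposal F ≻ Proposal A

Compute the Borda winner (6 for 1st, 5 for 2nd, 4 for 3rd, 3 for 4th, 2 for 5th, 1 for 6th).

Proposal B

Proposal A: 13×3 + 15×3 + 15×4 + 15×1 + 7×4 + 11×1 = 198
Proposal B: 13×5 + 15×2 + 15×6 + 15×4 + 7×3 + 11×5 = 321
Proposal C: 13×6 + 15×1 + 15×5 + 15×2 + 7×1 + 11×3 = 238
Proposal D: 13×1 + 15×5 + 15×3 + 15×3 + 7×2 + 11×4 = 236
Proposal E: 13×4 + 15×4 + 15×2 + 15×5 + 7×5 + 11×6 = 318
Proposal F: 13×2 + 15×6 + 15×1 + 15×6 + 7×6 + 11×2 = 285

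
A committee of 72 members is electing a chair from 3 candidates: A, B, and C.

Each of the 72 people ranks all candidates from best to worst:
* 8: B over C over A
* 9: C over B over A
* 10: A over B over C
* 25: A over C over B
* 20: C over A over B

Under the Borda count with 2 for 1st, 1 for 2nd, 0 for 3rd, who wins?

C

A: 8×0 + 9×0 + 10×2 + 25×2 + 20×1 = 90
B: 8×2 + 9×1 + 10×1 + 25×0 + 20×0 = 35
C: 8×1 + 9×2 + 10×0 + 25×1 + 20×2 = 91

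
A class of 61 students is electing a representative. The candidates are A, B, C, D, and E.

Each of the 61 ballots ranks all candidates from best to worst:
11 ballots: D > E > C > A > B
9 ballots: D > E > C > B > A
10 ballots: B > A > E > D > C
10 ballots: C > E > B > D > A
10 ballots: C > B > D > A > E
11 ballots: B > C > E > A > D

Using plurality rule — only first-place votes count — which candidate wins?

First-place votes: A 0, B 21, C 20, D 20, E 0.

B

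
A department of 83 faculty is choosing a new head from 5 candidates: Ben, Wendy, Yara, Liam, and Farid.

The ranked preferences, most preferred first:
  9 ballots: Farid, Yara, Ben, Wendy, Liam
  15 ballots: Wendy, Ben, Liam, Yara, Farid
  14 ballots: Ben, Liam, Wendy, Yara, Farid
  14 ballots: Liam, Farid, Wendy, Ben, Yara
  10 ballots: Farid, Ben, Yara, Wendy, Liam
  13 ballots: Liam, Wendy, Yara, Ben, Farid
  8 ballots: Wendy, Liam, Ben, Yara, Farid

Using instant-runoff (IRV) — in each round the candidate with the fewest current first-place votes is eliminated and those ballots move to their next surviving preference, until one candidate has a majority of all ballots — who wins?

Wendy

Round 1: Ben 14, Wendy 23, Yara 0, Liam 27, Farid 19. Yara eliminated.
Round 2: Ben 14, Wendy 23, Liam 27, Farid 19. Ben eliminated.
Round 3: Wendy 23, Liam 41, Farid 19. Farid eliminated.
Round 4: Wendy 42, Liam 41. Wendy has a majority (≥42).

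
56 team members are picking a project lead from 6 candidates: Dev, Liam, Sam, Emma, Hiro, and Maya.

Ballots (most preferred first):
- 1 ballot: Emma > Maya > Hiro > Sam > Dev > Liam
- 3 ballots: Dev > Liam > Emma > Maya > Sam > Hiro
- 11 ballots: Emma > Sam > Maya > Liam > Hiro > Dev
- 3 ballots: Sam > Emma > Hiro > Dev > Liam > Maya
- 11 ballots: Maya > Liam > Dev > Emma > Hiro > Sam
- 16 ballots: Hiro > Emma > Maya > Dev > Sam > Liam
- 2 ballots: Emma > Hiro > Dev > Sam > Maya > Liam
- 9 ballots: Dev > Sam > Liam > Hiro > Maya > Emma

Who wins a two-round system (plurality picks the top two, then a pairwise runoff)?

Round 1 first-place votes: Dev 12, Liam 0, Sam 3, Emma 14, Hiro 16, Maya 11. Hiro and Emma advance.
Runoff: Hiro is ranked above Emma on 25 ballots, Emma above Hiro on 31.

Emma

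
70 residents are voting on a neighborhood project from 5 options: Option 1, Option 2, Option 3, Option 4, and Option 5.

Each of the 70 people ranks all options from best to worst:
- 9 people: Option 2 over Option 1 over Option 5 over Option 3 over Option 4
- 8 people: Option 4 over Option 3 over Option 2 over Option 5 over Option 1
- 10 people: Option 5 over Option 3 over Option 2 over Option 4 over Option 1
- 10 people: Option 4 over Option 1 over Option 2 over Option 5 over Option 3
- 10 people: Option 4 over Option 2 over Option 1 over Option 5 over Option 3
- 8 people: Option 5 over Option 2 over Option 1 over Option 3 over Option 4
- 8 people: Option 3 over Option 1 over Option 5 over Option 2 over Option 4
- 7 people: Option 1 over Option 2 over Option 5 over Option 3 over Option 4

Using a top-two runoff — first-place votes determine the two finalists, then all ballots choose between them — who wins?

Round 1 first-place votes: Option 1 7, Option 2 9, Option 3 8, Option 4 28, Option 5 18. Option 4 and Option 5 advance.
Runoff: Option 4 is ranked above Option 5 on 28 ballots, Option 5 above Option 4 on 42.

Option 5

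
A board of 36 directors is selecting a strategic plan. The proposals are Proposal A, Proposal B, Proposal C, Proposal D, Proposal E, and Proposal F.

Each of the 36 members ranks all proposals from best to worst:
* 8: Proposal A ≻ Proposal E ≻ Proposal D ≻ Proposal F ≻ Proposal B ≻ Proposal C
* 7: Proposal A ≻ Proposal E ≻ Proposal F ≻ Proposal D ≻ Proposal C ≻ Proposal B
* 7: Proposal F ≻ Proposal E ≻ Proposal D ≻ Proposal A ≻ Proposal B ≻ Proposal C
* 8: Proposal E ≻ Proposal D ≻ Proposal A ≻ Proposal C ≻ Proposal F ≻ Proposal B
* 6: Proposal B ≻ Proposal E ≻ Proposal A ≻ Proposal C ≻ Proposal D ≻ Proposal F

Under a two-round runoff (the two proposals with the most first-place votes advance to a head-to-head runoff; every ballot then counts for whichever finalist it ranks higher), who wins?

Round 1 first-place votes: Proposal A 15, Proposal B 6, Proposal C 0, Proposal D 0, Proposal E 8, Proposal F 7. Proposal A and Proposal E advance.
Runoff: Proposal A is ranked above Proposal E on 15 ballots, Proposal E above Proposal A on 21.

Proposal E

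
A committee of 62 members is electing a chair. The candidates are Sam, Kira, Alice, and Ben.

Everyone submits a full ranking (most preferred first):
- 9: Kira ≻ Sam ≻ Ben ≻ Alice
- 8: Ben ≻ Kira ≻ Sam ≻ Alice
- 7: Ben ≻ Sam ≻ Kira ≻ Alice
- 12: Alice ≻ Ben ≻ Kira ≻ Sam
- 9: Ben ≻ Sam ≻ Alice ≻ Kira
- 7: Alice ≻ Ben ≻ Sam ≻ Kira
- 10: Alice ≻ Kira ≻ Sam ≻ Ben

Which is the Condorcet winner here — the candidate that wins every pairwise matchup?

Ben

Ben vs Sam: 43–19
Ben vs Kira: 43–19
Ben vs Alice: 33–29
Ben beats every other candidate.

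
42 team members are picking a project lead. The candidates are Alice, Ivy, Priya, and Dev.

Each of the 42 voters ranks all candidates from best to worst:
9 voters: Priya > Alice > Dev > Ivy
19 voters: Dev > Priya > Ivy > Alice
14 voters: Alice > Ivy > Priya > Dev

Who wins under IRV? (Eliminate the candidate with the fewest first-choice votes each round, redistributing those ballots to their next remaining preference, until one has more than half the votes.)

Round 1: Alice 14, Ivy 0, Priya 9, Dev 19. Ivy eliminated.
Round 2: Alice 14, Priya 9, Dev 19. Priya eliminated.
Round 3: Alice 23, Dev 19. Alice has a majority (≥22).

Alice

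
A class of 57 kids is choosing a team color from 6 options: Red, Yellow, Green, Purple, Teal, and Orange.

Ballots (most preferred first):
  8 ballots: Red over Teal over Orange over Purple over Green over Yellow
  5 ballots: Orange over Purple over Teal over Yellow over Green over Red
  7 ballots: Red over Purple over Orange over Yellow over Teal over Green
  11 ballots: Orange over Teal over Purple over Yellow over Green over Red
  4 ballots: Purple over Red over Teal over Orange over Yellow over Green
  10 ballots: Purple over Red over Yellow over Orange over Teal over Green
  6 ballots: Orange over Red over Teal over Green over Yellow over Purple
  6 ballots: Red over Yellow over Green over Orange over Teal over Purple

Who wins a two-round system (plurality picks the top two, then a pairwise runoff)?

Round 1 first-place votes: Red 21, Yellow 0, Green 0, Purple 14, Teal 0, Orange 22. Orange and Red advance.
Runoff: Orange is ranked above Red on 22 ballots, Red above Orange on 35.

Red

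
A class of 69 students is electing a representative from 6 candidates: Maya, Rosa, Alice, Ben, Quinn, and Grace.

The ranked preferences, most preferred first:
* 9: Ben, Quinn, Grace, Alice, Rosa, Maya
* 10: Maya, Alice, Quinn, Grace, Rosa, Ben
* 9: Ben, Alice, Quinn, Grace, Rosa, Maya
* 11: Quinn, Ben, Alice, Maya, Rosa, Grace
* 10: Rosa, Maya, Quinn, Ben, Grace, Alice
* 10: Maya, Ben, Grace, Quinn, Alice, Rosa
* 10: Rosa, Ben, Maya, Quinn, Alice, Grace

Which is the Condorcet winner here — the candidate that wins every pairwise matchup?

Ben vs Maya: 39–30
Ben vs Rosa: 39–30
Ben vs Alice: 59–10
Ben vs Quinn: 38–31
Ben vs Grace: 59–10
Ben beats every other candidate.

Ben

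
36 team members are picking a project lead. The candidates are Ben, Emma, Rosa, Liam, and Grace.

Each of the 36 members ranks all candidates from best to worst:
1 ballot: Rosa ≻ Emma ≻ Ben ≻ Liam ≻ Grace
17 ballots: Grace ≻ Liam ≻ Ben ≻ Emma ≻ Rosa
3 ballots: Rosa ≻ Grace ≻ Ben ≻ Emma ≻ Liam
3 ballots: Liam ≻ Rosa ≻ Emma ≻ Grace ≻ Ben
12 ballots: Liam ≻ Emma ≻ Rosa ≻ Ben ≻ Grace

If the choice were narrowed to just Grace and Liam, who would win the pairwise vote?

Grace

Grace is ranked above Liam on 20 ballots; Liam above Grace on 16.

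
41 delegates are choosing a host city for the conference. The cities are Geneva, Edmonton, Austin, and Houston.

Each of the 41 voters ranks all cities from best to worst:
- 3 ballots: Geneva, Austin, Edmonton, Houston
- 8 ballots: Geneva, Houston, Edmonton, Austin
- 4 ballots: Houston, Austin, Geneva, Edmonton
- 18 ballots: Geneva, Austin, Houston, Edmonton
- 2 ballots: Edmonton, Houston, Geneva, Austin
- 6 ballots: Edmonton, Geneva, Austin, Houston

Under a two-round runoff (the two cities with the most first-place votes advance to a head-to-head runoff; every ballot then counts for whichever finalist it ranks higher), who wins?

Round 1 first-place votes: Geneva 29, Edmonton 8, Austin 0, Houston 4. Geneva and Edmonton advance.
Runoff: Geneva is ranked above Edmonton on 33 ballots, Edmonton above Geneva on 8.

Geneva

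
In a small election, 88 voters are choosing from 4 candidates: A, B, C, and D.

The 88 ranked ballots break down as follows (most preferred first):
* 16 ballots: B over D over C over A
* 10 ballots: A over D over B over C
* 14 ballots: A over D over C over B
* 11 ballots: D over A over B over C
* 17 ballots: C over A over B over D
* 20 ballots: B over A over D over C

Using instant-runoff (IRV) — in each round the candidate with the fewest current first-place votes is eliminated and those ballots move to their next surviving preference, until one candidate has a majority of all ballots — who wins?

Round 1: A 24, B 36, C 17, D 11. D eliminated.
Round 2: A 35, B 36, C 17. C eliminated.
Round 3: A 52, B 36. A has a majority (≥45).

A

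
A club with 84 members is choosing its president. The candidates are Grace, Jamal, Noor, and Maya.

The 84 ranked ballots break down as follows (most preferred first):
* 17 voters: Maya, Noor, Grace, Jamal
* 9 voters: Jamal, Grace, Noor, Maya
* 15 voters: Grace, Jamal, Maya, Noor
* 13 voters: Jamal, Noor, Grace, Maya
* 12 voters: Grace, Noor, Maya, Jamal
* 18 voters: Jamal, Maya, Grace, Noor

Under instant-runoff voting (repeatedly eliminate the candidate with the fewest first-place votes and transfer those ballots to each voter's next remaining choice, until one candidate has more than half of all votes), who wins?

Grace

Round 1: Grace 27, Jamal 40, Noor 0, Maya 17. Noor eliminated.
Round 2: Grace 27, Jamal 40, Maya 17. Maya eliminated.
Round 3: Grace 44, Jamal 40. Grace has a majority (≥43).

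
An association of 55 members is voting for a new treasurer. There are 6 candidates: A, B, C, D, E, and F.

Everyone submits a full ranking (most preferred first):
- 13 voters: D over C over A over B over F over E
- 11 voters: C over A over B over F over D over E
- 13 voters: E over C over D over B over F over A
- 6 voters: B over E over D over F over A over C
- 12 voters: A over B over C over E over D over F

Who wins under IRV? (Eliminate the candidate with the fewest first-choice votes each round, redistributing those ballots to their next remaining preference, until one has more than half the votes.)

A

Round 1: A 12, B 6, C 11, D 13, E 13, F 0. F eliminated.
Round 2: A 12, B 6, C 11, D 13, E 13. B eliminated.
Round 3: A 12, C 11, D 13, E 19. C eliminated.
Round 4: A 23, D 13, E 19. D eliminated.
Round 5: A 36, E 19. A has a majority (≥28).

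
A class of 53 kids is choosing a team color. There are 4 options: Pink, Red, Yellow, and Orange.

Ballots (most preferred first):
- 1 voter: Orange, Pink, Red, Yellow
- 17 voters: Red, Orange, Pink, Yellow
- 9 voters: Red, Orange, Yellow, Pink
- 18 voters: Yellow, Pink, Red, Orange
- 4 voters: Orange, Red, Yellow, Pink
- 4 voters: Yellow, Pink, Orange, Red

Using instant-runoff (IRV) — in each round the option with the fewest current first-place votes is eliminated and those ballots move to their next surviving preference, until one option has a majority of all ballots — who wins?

Round 1: Pink 0, Red 26, Yellow 22, Orange 5. Pink eliminated.
Round 2: Red 26, Yellow 22, Orange 5. Orange eliminated.
Round 3: Red 31, Yellow 22. Red has a majority (≥27).

Red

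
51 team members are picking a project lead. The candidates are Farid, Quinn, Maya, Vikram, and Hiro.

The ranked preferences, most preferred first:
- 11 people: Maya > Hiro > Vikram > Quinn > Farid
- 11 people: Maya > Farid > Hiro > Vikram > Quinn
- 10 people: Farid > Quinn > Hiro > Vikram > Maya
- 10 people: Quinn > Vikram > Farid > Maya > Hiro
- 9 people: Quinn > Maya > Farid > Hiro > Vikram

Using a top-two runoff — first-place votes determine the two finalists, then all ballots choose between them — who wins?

Quinn

Round 1 first-place votes: Farid 10, Quinn 19, Maya 22, Vikram 0, Hiro 0. Maya and Quinn advance.
Runoff: Maya is ranked above Quinn on 22 ballots, Quinn above Maya on 29.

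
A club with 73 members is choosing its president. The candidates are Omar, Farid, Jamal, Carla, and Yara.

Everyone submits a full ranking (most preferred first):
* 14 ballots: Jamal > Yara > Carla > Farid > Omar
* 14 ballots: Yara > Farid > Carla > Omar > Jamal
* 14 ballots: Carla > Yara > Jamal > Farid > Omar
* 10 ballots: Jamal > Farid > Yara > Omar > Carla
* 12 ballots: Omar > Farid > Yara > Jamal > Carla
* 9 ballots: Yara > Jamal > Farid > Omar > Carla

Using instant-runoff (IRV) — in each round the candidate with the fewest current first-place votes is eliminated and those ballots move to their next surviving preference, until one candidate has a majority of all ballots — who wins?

Round 1: Omar 12, Farid 0, Jamal 24, Carla 14, Yara 23. Farid eliminated.
Round 2: Omar 12, Jamal 24, Carla 14, Yara 23. Omar eliminated.
Round 3: Jamal 24, Carla 14, Yara 35. Carla eliminated.
Round 4: Jamal 24, Yara 49. Yara has a majority (≥37).

Yara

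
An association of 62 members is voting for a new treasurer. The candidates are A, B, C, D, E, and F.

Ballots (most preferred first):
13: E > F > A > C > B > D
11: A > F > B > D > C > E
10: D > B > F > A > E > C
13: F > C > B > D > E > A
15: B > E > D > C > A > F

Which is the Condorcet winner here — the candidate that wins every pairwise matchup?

F vs A: 36–26
F vs B: 37–25
F vs C: 47–15
F vs D: 37–25
F vs E: 34–28
F beats every other candidate.

F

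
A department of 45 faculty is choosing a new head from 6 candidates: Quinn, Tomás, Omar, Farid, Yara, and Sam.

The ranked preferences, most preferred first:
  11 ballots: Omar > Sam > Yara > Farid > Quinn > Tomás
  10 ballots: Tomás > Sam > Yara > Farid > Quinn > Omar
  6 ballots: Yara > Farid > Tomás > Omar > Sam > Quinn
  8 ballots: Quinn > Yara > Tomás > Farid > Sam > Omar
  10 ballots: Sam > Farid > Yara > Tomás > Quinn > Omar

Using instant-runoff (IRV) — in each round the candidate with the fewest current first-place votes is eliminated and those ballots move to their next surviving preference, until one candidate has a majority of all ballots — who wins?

Tomás

Round 1: Quinn 8, Tomás 10, Omar 11, Farid 0, Yara 6, Sam 10. Farid eliminated.
Round 2: Quinn 8, Tomás 10, Omar 11, Yara 6, Sam 10. Yara eliminated.
Round 3: Quinn 8, Tomás 16, Omar 11, Sam 10. Quinn eliminated.
Round 4: Tomás 24, Omar 11, Sam 10. Tomás has a majority (≥23).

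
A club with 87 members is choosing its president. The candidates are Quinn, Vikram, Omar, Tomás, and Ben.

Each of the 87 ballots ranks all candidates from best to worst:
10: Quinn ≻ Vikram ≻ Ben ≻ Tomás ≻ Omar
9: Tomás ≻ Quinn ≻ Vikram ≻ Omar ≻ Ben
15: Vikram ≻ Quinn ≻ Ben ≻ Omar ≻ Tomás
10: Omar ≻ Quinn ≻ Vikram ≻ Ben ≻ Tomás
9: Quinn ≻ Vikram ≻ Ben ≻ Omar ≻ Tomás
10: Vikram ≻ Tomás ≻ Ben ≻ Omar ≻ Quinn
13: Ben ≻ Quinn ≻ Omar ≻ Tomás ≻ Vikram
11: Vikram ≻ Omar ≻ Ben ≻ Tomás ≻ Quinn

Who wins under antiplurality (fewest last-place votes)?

Last-place votes: Quinn 21, Vikram 13, Omar 10, Tomás 34, Ben 9.

Ben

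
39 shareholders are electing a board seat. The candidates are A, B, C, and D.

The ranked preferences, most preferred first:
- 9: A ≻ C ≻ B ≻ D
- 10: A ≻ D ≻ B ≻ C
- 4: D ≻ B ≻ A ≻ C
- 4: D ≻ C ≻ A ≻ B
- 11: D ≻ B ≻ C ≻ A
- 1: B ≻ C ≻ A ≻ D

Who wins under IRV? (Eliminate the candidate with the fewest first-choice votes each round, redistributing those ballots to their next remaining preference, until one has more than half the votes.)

A

Round 1: A 19, B 1, C 0, D 19. C eliminated.
Round 2: A 19, B 1, D 19. B eliminated.
Round 3: A 20, D 19. A has a majority (≥20).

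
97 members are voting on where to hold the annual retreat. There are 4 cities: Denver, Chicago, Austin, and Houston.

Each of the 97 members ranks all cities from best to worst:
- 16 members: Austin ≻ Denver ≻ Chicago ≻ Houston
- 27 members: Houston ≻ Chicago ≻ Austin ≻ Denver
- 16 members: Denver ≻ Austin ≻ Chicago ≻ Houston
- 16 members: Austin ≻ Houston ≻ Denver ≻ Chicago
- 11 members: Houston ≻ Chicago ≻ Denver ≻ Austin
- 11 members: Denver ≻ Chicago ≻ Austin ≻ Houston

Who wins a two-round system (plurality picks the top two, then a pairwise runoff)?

Round 1 first-place votes: Denver 27, Chicago 0, Austin 32, Houston 38. Houston and Austin advance.
Runoff: Houston is ranked above Austin on 38 ballots, Austin above Houston on 59.

Austin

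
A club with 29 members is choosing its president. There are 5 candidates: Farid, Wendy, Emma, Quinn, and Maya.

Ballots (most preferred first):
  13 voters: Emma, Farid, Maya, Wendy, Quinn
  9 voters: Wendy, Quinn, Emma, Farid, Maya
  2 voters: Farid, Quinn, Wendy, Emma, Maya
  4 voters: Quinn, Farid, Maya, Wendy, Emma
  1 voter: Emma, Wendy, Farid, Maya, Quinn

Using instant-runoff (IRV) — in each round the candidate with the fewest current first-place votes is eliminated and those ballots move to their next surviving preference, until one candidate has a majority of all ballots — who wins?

Wendy

Round 1: Farid 2, Wendy 9, Emma 14, Quinn 4, Maya 0. Maya eliminated.
Round 2: Farid 2, Wendy 9, Emma 14, Quinn 4. Farid eliminated.
Round 3: Wendy 9, Emma 14, Quinn 6. Quinn eliminated.
Round 4: Wendy 15, Emma 14. Wendy has a majority (≥15).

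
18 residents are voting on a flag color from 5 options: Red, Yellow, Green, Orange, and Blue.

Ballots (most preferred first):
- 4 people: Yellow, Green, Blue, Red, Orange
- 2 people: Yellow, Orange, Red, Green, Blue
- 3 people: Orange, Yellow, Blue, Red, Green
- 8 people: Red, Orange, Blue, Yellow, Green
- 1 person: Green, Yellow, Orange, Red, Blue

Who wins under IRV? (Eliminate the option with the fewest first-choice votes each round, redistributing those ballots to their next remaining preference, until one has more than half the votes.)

Round 1: Red 8, Yellow 6, Green 1, Orange 3, Blue 0. Blue eliminated.
Round 2: Red 8, Yellow 6, Green 1, Orange 3. Green eliminated.
Round 3: Red 8, Yellow 7, Orange 3. Orange eliminated.
Round 4: Red 8, Yellow 10. Yellow has a majority (≥10).

Yellow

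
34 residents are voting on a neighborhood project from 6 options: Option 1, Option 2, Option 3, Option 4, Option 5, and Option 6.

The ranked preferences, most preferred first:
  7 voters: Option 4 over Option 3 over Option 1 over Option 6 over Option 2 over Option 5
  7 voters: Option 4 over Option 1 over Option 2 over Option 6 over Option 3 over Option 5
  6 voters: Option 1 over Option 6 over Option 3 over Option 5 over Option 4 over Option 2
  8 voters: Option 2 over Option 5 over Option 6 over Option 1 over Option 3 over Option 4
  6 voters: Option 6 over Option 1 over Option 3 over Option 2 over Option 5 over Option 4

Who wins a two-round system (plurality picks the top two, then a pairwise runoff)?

Option 4

Round 1 first-place votes: Option 1 6, Option 2 8, Option 3 0, Option 4 14, Option 5 0, Option 6 6. Option 4 and Option 2 advance.
Runoff: Option 4 is ranked above Option 2 on 20 ballots, Option 2 above Option 4 on 14.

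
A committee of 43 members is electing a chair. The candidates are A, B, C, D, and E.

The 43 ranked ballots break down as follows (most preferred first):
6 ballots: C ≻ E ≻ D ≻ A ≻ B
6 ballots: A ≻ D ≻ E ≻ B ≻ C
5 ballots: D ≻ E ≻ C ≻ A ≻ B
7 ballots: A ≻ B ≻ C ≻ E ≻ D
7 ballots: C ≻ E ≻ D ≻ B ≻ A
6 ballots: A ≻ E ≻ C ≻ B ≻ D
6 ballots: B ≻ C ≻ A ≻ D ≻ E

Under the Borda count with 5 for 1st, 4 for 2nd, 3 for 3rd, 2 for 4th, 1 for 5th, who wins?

A: 6×2 + 6×5 + 5×2 + 7×5 + 7×1 + 6×5 + 6×3 = 142
B: 6×1 + 6×2 + 5×1 + 7×4 + 7×2 + 6×2 + 6×5 = 107
C: 6×5 + 6×1 + 5×3 + 7×3 + 7×5 + 6×3 + 6×4 = 149
D: 6×3 + 6×4 + 5×5 + 7×1 + 7×3 + 6×1 + 6×2 = 113
E: 6×4 + 6×3 + 5×4 + 7×2 + 7×4 + 6×4 + 6×1 = 134

C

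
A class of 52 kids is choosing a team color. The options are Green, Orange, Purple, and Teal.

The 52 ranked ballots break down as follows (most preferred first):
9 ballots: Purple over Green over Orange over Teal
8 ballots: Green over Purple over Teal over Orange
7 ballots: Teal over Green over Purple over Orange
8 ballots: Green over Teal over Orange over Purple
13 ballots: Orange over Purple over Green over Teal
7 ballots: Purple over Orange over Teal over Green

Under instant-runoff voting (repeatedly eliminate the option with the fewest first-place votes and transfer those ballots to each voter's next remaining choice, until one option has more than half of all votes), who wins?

Purple

Round 1: Green 16, Orange 13, Purple 16, Teal 7. Teal eliminated.
Round 2: Green 23, Orange 13, Purple 16. Orange eliminated.
Round 3: Green 23, Purple 29. Purple has a majority (≥27).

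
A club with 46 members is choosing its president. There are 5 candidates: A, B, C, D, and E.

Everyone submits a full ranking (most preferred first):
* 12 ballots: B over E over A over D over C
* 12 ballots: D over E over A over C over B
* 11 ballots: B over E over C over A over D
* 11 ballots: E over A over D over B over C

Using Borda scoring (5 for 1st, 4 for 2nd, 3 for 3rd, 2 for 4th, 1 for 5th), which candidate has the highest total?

E

A: 12×3 + 12×3 + 11×2 + 11×4 = 138
B: 12×5 + 12×1 + 11×5 + 11×2 = 149
C: 12×1 + 12×2 + 11×3 + 11×1 = 80
D: 12×2 + 12×5 + 11×1 + 11×3 = 128
E: 12×4 + 12×4 + 11×4 + 11×5 = 195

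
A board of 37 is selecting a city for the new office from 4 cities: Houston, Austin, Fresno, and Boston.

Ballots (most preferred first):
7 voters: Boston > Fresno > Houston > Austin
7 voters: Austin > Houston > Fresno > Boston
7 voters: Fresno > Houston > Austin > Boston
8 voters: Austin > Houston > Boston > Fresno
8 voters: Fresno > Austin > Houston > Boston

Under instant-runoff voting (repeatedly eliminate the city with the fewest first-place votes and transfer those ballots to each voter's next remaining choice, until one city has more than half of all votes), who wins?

Round 1: Houston 0, Austin 15, Fresno 15, Boston 7. Houston eliminated.
Round 2: Austin 15, Fresno 15, Boston 7. Boston eliminated.
Round 3: Austin 15, Fresno 22. Fresno has a majority (≥19).

Fresno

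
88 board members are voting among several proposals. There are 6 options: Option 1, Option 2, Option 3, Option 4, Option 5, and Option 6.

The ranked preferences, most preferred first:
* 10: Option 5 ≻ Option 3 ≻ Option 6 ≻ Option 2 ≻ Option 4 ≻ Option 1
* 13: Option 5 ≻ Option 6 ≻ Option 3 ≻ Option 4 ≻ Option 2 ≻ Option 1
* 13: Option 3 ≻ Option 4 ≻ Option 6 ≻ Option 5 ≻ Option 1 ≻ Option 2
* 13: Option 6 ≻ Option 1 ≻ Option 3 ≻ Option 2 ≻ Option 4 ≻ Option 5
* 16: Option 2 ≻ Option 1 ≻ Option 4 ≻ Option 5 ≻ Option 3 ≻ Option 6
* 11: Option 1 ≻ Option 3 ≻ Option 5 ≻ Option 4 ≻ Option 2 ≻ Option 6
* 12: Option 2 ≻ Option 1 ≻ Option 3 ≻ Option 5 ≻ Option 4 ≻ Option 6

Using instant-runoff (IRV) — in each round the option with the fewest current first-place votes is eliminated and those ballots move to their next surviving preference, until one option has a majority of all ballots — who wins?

Option 3

Round 1: Option 1 11, Option 2 28, Option 3 13, Option 4 0, Option 5 23, Option 6 13. Option 4 eliminated.
Round 2: Option 1 11, Option 2 28, Option 3 13, Option 5 23, Option 6 13. Option 1 eliminated.
Round 3: Option 2 28, Option 3 24, Option 5 23, Option 6 13. Option 6 eliminated.
Round 4: Option 2 28, Option 3 37, Option 5 23. Option 5 eliminated.
Round 5: Option 2 28, Option 3 60. Option 3 has a majority (≥45).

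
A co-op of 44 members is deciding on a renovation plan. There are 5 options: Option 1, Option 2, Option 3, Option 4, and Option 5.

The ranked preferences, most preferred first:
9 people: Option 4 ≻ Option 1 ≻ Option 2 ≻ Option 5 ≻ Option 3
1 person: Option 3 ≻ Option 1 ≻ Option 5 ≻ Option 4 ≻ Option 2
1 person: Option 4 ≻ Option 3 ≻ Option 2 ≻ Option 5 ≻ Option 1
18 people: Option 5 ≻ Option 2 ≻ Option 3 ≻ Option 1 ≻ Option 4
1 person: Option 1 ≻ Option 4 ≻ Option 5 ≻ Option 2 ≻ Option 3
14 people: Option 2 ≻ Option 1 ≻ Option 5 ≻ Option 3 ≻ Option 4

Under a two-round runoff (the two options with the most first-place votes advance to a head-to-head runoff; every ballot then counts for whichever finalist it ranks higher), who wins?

Round 1 first-place votes: Option 1 1, Option 2 14, Option 3 1, Option 4 10, Option 5 18. Option 5 and Option 2 advance.
Runoff: Option 5 is ranked above Option 2 on 20 ballots, Option 2 above Option 5 on 24.

Option 2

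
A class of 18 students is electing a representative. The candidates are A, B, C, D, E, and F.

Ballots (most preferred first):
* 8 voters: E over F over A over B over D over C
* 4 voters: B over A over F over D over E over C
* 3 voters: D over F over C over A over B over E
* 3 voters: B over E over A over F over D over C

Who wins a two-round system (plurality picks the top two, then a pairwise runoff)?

Round 1 first-place votes: A 0, B 7, C 0, D 3, E 8, F 0. E and B advance.
Runoff: E is ranked above B on 8 ballots, B above E on 10.

B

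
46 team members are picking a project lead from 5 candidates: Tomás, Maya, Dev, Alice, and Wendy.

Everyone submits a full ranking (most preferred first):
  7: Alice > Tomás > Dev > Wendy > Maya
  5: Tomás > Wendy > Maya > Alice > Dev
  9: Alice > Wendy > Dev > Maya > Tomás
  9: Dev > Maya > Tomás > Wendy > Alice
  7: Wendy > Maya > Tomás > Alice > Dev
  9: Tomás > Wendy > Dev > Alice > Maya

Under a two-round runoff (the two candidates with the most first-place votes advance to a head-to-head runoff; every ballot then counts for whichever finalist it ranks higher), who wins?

Round 1 first-place votes: Tomás 14, Maya 0, Dev 9, Alice 16, Wendy 7. Alice and Tomás advance.
Runoff: Alice is ranked above Tomás on 16 ballots, Tomás above Alice on 30.

Tomás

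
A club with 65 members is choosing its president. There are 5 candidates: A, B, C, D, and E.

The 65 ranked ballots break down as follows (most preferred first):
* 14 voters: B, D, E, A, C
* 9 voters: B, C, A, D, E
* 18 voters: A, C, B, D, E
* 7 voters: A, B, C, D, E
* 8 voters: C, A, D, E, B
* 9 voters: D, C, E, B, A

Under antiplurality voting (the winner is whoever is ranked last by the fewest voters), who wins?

Last-place votes: A 9, B 8, C 14, D 0, E 34.

D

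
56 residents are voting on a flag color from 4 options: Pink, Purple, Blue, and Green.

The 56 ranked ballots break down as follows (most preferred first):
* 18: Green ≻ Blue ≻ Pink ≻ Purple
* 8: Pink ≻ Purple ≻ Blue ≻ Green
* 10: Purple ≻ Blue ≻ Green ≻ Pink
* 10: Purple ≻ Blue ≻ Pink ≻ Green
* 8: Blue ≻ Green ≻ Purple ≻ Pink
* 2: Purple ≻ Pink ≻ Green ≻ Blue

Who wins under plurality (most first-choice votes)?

First-place votes: Pink 8, Purple 22, Blue 8, Green 18.

Purple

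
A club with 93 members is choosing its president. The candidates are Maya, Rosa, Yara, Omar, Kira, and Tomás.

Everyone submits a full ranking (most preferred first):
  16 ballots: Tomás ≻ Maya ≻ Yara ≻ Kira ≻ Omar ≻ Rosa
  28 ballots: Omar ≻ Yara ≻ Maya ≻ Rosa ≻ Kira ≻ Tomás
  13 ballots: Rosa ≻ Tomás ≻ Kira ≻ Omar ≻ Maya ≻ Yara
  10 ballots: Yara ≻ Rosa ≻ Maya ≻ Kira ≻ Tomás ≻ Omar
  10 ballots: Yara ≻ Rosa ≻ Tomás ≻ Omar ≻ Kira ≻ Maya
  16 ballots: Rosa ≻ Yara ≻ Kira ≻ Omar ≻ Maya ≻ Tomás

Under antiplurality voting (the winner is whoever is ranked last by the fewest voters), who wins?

Kira

Last-place votes: Maya 10, Rosa 16, Yara 13, Omar 10, Kira 0, Tomás 44.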